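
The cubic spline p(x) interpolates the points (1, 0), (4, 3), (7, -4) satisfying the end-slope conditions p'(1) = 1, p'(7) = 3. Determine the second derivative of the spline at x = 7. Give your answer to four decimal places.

7.3333

Put M_i = p'' at the i-th knot. Here h = (3, 3) and Δ = (1, -7/3), so the interior equations h_(i-1)·M_(i-1) + 2(h_(i-1)+h_i)·M_i + h_i·M_(i+1) = 6(Δ_i − Δ_(i-1)) read
  3·M_0 + 12·M_1 + 3·M_2 = 6(Δ_1 - Δ_0) = -20
Clamped end conditions give two more equations: 2h_0·M_0 + h_0·M_1 = 6(Δ_0 - p'(1)) = 0 and h_1·M_1 + 2h_1·M_2 = 6(p'(7) - Δ_1) = 32.
Forward elimination and back-substitution give M_0 = 2, M_1 = -4, M_2 = 22/3.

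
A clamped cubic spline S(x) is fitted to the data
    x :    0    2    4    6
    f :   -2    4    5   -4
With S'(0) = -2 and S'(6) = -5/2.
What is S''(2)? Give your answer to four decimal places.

-3.0667

Write M_i for S''(x_i). With h_i = 2, 2, 2 and divided differences Δ_i = 3, 1/2, -9/2, the continuity of S' gives the tridiagonal system
  2·M_0 + 8·M_1 + 2·M_2 = 6(Δ_1 - Δ_0) = -15
  2·M_1 + 8·M_2 + 2·M_3 = 6(Δ_2 - Δ_1) = -30
Clamped end conditions give two more equations: 2h_0·M_0 + h_0·M_1 = 6(Δ_0 - S'(0)) = 30 and h_2·M_2 + 2h_2·M_3 = 6(S'(6) - Δ_2) = 12.
Solving the tridiagonal system: M_0 = 271/30, M_1 = -46/15, M_2 = -64/15, M_3 = 77/15.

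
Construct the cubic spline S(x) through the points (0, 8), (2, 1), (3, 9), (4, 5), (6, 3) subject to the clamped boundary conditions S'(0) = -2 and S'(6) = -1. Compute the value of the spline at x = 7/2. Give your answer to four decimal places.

Let σ_i = S''(x_i). Step sizes h_i = 2, 1, 1, 2; slopes of the chords Δ_i = (y_(i+1) - y_i)/h_i = -7/2, 8, -4, -1.
  2·σ_0 + 6·σ_1 + 1·σ_2 = 6(Δ_1 - Δ_0) = 69
  1·σ_1 + 4·σ_2 + 1·σ_3 = 6(Δ_2 - Δ_1) = -72
  1·σ_2 + 6·σ_3 + 2·σ_4 = 6(Δ_3 - Δ_2) = 18
Clamped end conditions give two more equations: 2h_0·σ_0 + h_0·σ_1 = 6(Δ_0 - S'(0)) = -9 and h_3·σ_3 + 2h_3·σ_4 = 6(S'(6) - Δ_3) = 0.
Solving the tridiagonal system: σ_0 = -1453/120, σ_1 = 1183/60, σ_2 = -301/12, σ_3 = 517/60, σ_4 = -517/120.
On [3, 4], S(x) = 9 + 117/40·(x - 3) - 301/24·(x - 3)² + 337/60·(x - 3)³.
With (x - 3) = 1/2: S(7/2) = 1927/240.

8.0292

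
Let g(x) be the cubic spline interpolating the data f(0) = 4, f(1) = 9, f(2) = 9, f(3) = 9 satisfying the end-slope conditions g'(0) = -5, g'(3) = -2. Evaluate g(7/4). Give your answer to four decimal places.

9.3563

With M_i denoting the second derivative at x_i, h_i = 1, 1, 1, and Δ_i = (y_(i+1) − y_i)/h_i = 5, 0, 0:
  1·M_0 + 4·M_1 + 1·M_2 = 6(Δ_1 - Δ_0) = -30
  1·M_1 + 4·M_2 + 1·M_3 = 6(Δ_2 - Δ_1) = 0
Clamped end conditions give two more equations: 2h_0·M_0 + h_0·M_1 = 6(Δ_0 - g'(0)) = 60 and h_2·M_2 + 2h_2·M_3 = 6(g'(3) - Δ_2) = -12.
Solving: M_0 = 198/5, M_1 = -96/5, M_2 = 36/5, M_3 = -48/5.
On [1, 2], g(x) = 9 + 26/5·(x - 1) - 48/5·(x - 1)² + 22/5·(x - 1)³.
With (x - 1) = 3/4: g(7/4) = 1497/160.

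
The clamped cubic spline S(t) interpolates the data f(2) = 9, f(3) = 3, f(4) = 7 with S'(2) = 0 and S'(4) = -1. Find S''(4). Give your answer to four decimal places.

Put M_i = S'' at the i-th knot. Here h = (1, 1) and Δ = (-6, 4), so the interior equations h_(i-1)·M_(i-1) + 2(h_(i-1)+h_i)·M_i + h_i·M_(i+1) = 6(Δ_i − Δ_(i-1)) read
  1·M_0 + 4·M_1 + 1·M_2 = 6(Δ_1 - Δ_0) = 60
Clamped end conditions give two more equations: 2h_0·M_0 + h_0·M_1 = 6(Δ_0 - S'(2)) = -36 and h_1·M_1 + 2h_1·M_2 = 6(S'(4) - Δ_1) = -30.
Solving: M_0 = -67/2, M_1 = 31, M_2 = -61/2.

-30.5000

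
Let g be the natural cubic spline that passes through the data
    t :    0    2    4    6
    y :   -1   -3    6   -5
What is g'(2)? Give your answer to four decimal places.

Put m_i = g'' at the i-th knot. Here h = (2, 2, 2) and Δ = (-1, 9/2, -11/2), so the interior equations h_(i-1)·m_(i-1) + 2(h_(i-1)+h_i)·m_i + h_i·m_(i+1) = 6(Δ_i − Δ_(i-1)) read
  2·m_0 + 8·m_1 + 2·m_2 = 6(Δ_1 - Δ_0) = 33
  2·m_1 + 8·m_2 + 2·m_3 = 6(Δ_2 - Δ_1) = -60
Natural end conditions: m_0 = m_3 = 0.
Forward elimination and back-substitution give m_0 = 0, m_1 = 32/5, m_2 = -91/10, m_3 = 0.
On [2, 4], g'(t) = b_1 + 2c_1·(t - 2) + 3d_1·(t - 2)² with b_1 = Δ_1 - h_1(2m_1 + m_2)/6 = 49/15, c_1 = m_1/2 = 16/5, d_1 = (m_2 - m_1)/(6h_1) = -31/24. So g'(2) = 49/15.

3.2667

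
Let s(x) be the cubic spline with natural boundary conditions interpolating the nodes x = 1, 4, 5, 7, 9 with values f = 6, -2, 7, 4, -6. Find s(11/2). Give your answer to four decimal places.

8.8833

Put m_i = s'' at the i-th knot. Here h = (3, 1, 2, 2) and Δ = (-8/3, 9, -3/2, -5), so the interior equations h_(i-1)·m_(i-1) + 2(h_(i-1)+h_i)·m_i + h_i·m_(i+1) = 6(Δ_i − Δ_(i-1)) read
  3·m_0 + 8·m_1 + 1·m_2 = 6(Δ_1 - Δ_0) = 70
  1·m_1 + 6·m_2 + 2·m_3 = 6(Δ_2 - Δ_1) = -63
  2·m_2 + 8·m_3 + 2·m_4 = 6(Δ_3 - Δ_2) = -21
Natural end conditions: m_0 = m_4 = 0.
Hence m_0 = 0, m_1 = 1771/172, m_2 = -532/43, m_3 = 161/344, m_4 = 0.
On [5, 7], s(x) = 7 + 6803/1032·(x - 5) - 266/43·(x - 5)² + 4417/4128·(x - 5)³.
With (x - 5) = 1/2: s(11/2) = 97787/11008.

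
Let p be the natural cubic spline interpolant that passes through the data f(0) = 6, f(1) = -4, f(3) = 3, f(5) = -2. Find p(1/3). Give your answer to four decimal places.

Let m_i = p''(x_i). Step sizes h_i = 1, 2, 2; slopes of the chords Δ_i = (y_(i+1) - y_i)/h_i = -10, 7/2, -5/2.
  1·m_0 + 6·m_1 + 2·m_2 = 6(Δ_1 - Δ_0) = 81
  2·m_1 + 8·m_2 + 2·m_3 = 6(Δ_2 - Δ_1) = -36
Natural end conditions: m_0 = m_3 = 0.
Hence m_0 = 0, m_1 = 180/11, m_2 = -189/22, m_3 = 0.
On [0, 1], p(x) = 6 - 140/11·x + 0·x² + 30/11·x³.
With x = 1/3: p(1/3) = 184/99.

1.8586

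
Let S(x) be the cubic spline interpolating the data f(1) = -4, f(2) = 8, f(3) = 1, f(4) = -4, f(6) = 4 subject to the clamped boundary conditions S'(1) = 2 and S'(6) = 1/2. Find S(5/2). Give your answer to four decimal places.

With σ_i denoting the second derivative at x_i, h_i = 1, 1, 1, 2, and Δ_i = (y_(i+1) − y_i)/h_i = 12, -7, -5, 4:
  1·σ_0 + 4·σ_1 + 1·σ_2 = 6(Δ_1 - Δ_0) = -114
  1·σ_1 + 4·σ_2 + 1·σ_3 = 6(Δ_2 - Δ_1) = 12
  1·σ_2 + 6·σ_3 + 2·σ_4 = 6(Δ_3 - Δ_2) = 54
Clamped end conditions give two more equations: 2h_0·σ_0 + h_0·σ_1 = 6(Δ_0 - S'(1)) = 60 and h_3·σ_3 + 2h_3·σ_4 = 6(S'(6) - Δ_3) = -21.
Hence σ_0 = 4281/82, σ_1 = -1821/41, σ_2 = 939/82, σ_3 = 435/41, σ_4 = -1731/164.
On [2, 3], S(x) = 8 + 967/164·(x - 2) - 1821/82·(x - 2)² + 1527/164·(x - 2)³.
With (x - 2) = 1/2: S(5/2) = 8607/1312.

6.5602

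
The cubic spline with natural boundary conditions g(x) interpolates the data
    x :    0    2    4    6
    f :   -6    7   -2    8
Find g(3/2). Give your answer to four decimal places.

Let σ_i = g''(x_i). Step sizes h_i = 2, 2, 2; slopes of the chords Δ_i = (y_(i+1) - y_i)/h_i = 13/2, -9/2, 5.
  2·σ_0 + 8·σ_1 + 2·σ_2 = 6(Δ_1 - Δ_0) = -66
  2·σ_1 + 8·σ_2 + 2·σ_3 = 6(Δ_2 - Δ_1) = 57
Natural end conditions: σ_0 = σ_3 = 0.
Hence σ_0 = 0, σ_1 = -107/10, σ_2 = 49/5, σ_3 = 0.
On [0, 2], g(x) = -6 + 151/15·x + 0·x² - 107/120·x³.
With x = 3/2: g(3/2) = 1949/320.

6.0906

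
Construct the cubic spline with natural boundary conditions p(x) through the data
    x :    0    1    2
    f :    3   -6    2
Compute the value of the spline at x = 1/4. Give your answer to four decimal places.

-0.2461

Let σ_i = p''(x_i). Step sizes h_i = 1, 1; slopes of the chords Δ_i = (y_(i+1) - y_i)/h_i = -9, 8.
  1·σ_0 + 4·σ_1 + 1·σ_2 = 6(Δ_1 - Δ_0) = 102
Natural end conditions: σ_0 = σ_2 = 0.
Hence σ_0 = 0, σ_1 = 51/2, σ_2 = 0.
On [0, 1], p(x) = 3 - 53/4·x + 0·x² + 17/4·x³.
With x = 1/4: p(1/4) = -63/256.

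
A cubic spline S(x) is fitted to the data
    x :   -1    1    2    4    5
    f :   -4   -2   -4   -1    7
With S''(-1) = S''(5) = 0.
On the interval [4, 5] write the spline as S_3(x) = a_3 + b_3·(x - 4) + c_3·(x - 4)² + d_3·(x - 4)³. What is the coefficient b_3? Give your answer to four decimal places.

Write m_i for S''(x_i). With h_i = 2, 1, 2, 1 and divided differences Δ_i = 1, -2, 3/2, 8, the continuity of S' gives the tridiagonal system
  2·m_0 + 6·m_1 + 1·m_2 = 6(Δ_1 - Δ_0) = -18
  1·m_1 + 6·m_2 + 2·m_3 = 6(Δ_2 - Δ_1) = 21
  2·m_2 + 6·m_3 + 1·m_4 = 6(Δ_3 - Δ_2) = 39
Natural end conditions: m_0 = m_4 = 0.
Hence m_0 = 0, m_1 = -104/31, m_2 = 66/31, m_3 = 359/62, m_4 = 0.
On [4, 5], with S_3(x) = a_3 + b_3·(x - 4) + c_3·(x - 4)² + d_3·(x - 4)³: c_3 = m_3/2 = 359/124, d_3 = (m_4 - m_3)/(6h_3) = -359/372, b_3 = Δ_3 - h_3(2m_3 + m_4)/6 = 1129/186.

6.0699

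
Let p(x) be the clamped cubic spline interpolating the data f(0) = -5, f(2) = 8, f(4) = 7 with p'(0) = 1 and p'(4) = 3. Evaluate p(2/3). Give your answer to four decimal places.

-1.8519

With m_i denoting the second derivative at x_i, h_i = 2, 2, and Δ_i = (y_(i+1) − y_i)/h_i = 13/2, -1/2:
  2·m_0 + 8·m_1 + 2·m_2 = 6(Δ_1 - Δ_0) = -42
Clamped end conditions give two more equations: 2h_0·m_0 + h_0·m_1 = 6(Δ_0 - p'(0)) = 33 and h_1·m_1 + 2h_1·m_2 = 6(p'(4) - Δ_1) = 21.
Hence m_0 = 14, m_1 = -23/2, m_2 = 11.
On [0, 2], p(x) = -5 + 1·x + 7·x² - 17/8·x³.
With x = 2/3: p(2/3) = -50/27.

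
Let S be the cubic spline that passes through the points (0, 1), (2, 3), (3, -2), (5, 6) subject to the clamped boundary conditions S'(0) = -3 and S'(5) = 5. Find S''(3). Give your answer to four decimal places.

12.6250

Put m_i = S'' at the i-th knot. Here h = (2, 1, 2) and Δ = (1, -5, 4), so the interior equations h_(i-1)·m_(i-1) + 2(h_(i-1)+h_i)·m_i + h_i·m_(i+1) = 6(Δ_i − Δ_(i-1)) read
  2·m_0 + 6·m_1 + 1·m_2 = 6(Δ_1 - Δ_0) = -36
  1·m_1 + 6·m_2 + 2·m_3 = 6(Δ_2 - Δ_1) = 54
Clamped end conditions give two more equations: 2h_0·m_0 + h_0·m_1 = 6(Δ_0 - S'(0)) = 24 and h_2·m_2 + 2h_2·m_3 = 6(S'(5) - Δ_2) = 6.
Hence m_0 = 193/16, m_1 = -97/8, m_2 = 101/8, m_3 = -77/16.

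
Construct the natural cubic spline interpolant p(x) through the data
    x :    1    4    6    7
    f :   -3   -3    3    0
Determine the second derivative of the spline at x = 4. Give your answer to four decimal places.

3.2143

Put σ_i = p'' at the i-th knot. Here h = (3, 2, 1) and Δ = (0, 3, -3), so the interior equations h_(i-1)·σ_(i-1) + 2(h_(i-1)+h_i)·σ_i + h_i·σ_(i+1) = 6(Δ_i − Δ_(i-1)) read
  3·σ_0 + 10·σ_1 + 2·σ_2 = 6(Δ_1 - Δ_0) = 18
  2·σ_1 + 6·σ_2 + 1·σ_3 = 6(Δ_2 - Δ_1) = -36
Natural end conditions: σ_0 = σ_3 = 0.
Forward elimination and back-substitution give σ_0 = 0, σ_1 = 45/14, σ_2 = -99/14, σ_3 = 0.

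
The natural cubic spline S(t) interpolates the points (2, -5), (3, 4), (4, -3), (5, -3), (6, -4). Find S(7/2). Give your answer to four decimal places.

Write σ_i for S''(x_i). With h_i = 1, 1, 1, 1 and divided differences Δ_i = 9, -7, 0, -1, the continuity of S' gives the tridiagonal system
  1·σ_0 + 4·σ_1 + 1·σ_2 = 6(Δ_1 - Δ_0) = -96
  1·σ_1 + 4·σ_2 + 1·σ_3 = 6(Δ_2 - Δ_1) = 42
  1·σ_2 + 4·σ_3 + 1·σ_4 = 6(Δ_3 - Δ_2) = -6
Natural end conditions: σ_0 = σ_4 = 0.
Forward elimination and back-substitution give σ_0 = 0, σ_1 = -807/28, σ_2 = 135/7, σ_3 = -177/28, σ_4 = 0.
On [3, 4], S(t) = 4 - 17/28·(t - 3) - 807/56·(t - 3)² + 449/56·(t - 3)³.
With (t - 3) = 1/2: S(7/2) = 491/448.

1.0960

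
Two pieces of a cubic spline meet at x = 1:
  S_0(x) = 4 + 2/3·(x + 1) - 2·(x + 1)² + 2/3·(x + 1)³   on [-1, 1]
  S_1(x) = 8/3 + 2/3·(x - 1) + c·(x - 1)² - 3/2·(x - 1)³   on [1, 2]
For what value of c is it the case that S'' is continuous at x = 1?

2

S_0''(x) = -4 + 4·(x + 1), so S_0''(1) = 4. On the right, S_1''(1) = 2c, so c = 2.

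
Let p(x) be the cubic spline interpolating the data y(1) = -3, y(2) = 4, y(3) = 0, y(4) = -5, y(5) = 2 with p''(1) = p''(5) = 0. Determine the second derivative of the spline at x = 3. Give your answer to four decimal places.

Let σ_i = p''(x_i). Step sizes h_i = 1, 1, 1, 1; slopes of the chords Δ_i = (y_(i+1) - y_i)/h_i = 7, -4, -5, 7.
  1·σ_0 + 4·σ_1 + 1·σ_2 = 6(Δ_1 - Δ_0) = -66
  1·σ_1 + 4·σ_2 + 1·σ_3 = 6(Δ_2 - Δ_1) = -6
  1·σ_2 + 4·σ_3 + 1·σ_4 = 6(Δ_3 - Δ_2) = 72
Natural end conditions: σ_0 = σ_4 = 0.
Solving the tridiagonal system: σ_0 = 0, σ_1 = -447/28, σ_2 = -15/7, σ_3 = 519/28, σ_4 = 0.

-2.1429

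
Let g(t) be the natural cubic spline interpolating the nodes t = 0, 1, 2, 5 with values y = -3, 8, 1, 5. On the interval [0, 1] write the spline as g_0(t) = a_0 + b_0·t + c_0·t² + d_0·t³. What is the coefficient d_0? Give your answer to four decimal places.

-4.9140

With m_i denoting the second derivative at x_i, h_i = 1, 1, 3, and Δ_i = (y_(i+1) − y_i)/h_i = 11, -7, 4/3:
  1·m_0 + 4·m_1 + 1·m_2 = 6(Δ_1 - Δ_0) = -108
  1·m_1 + 8·m_2 + 3·m_3 = 6(Δ_2 - Δ_1) = 50
Natural end conditions: m_0 = m_3 = 0.
Hence m_0 = 0, m_1 = -914/31, m_2 = 308/31, m_3 = 0.
On [0, 1], with g_0(t) = a_0 + b_0·t + c_0·t² + d_0·t³: c_0 = m_0/2 = 0, d_0 = (m_1 - m_0)/(6h_0) = -457/93, b_0 = Δ_0 - h_0(2m_0 + m_1)/6 = 1480/93.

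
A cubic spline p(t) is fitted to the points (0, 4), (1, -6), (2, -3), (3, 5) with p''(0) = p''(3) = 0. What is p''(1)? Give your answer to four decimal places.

With M_i denoting the second derivative at x_i, h_i = 1, 1, 1, and Δ_i = (y_(i+1) − y_i)/h_i = -10, 3, 8:
  1·M_0 + 4·M_1 + 1·M_2 = 6(Δ_1 - Δ_0) = 78
  1·M_1 + 4·M_2 + 1·M_3 = 6(Δ_2 - Δ_1) = 30
Natural end conditions: M_0 = M_3 = 0.
Solving: M_0 = 0, M_1 = 94/5, M_2 = 14/5, M_3 = 0.

18.8000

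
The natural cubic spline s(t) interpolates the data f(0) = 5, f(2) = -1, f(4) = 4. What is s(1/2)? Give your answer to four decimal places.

2.8555

Let M_i = s''(x_i). Step sizes h_i = 2, 2; slopes of the chords Δ_i = (y_(i+1) - y_i)/h_i = -3, 5/2.
  2·M_0 + 8·M_1 + 2·M_2 = 6(Δ_1 - Δ_0) = 33
Natural end conditions: M_0 = M_2 = 0.
Solving: M_0 = 0, M_1 = 33/8, M_2 = 0.
On [0, 2], s(t) = 5 - 35/8·t + 0·t² + 11/32·t³.
With t = 1/2: s(1/2) = 731/256.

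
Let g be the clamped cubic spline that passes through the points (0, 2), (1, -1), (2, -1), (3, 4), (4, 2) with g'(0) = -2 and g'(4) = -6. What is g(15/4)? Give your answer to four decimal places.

3.2885

Let σ_i = g''(x_i). Step sizes h_i = 1, 1, 1, 1; slopes of the chords Δ_i = (y_(i+1) - y_i)/h_i = -3, 0, 5, -2.
  1·σ_0 + 4·σ_1 + 1·σ_2 = 6(Δ_1 - Δ_0) = 18
  1·σ_1 + 4·σ_2 + 1·σ_3 = 6(Δ_2 - Δ_1) = 30
  1·σ_2 + 4·σ_3 + 1·σ_4 = 6(Δ_3 - Δ_2) = -42
Clamped end conditions give two more equations: 2h_0·σ_0 + h_0·σ_1 = 6(Δ_0 - g'(0)) = -6 and h_3·σ_3 + 2h_3·σ_4 = 6(g'(4) - Δ_3) = -24.
Solving: σ_0 = -65/14, σ_1 = 23/7, σ_2 = 19/2, σ_3 = -79/7, σ_4 = -89/14.
On [3, 4], g(t) = 4 + 79/28·(t - 3) - 79/14·(t - 3)² + 23/28·(t - 3)³.
With (t - 3) = 3/4: g(15/4) = 5893/1792.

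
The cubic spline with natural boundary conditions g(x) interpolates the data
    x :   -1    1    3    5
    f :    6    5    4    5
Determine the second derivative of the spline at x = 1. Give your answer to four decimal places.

Write m_i for g''(x_i). With h_i = 2, 2, 2 and divided differences Δ_i = -1/2, -1/2, 1/2, the continuity of g' gives the tridiagonal system
  2·m_0 + 8·m_1 + 2·m_2 = 6(Δ_1 - Δ_0) = 0
  2·m_1 + 8·m_2 + 2·m_3 = 6(Δ_2 - Δ_1) = 6
Natural end conditions: m_0 = m_3 = 0.
Hence m_0 = 0, m_1 = -1/5, m_2 = 4/5, m_3 = 0.

-0.2000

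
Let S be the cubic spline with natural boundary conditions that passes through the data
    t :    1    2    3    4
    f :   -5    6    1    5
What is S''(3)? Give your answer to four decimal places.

20.8000

Write M_i for S''(x_i). With h_i = 1, 1, 1 and divided differences Δ_i = 11, -5, 4, the continuity of S' gives the tridiagonal system
  1·M_0 + 4·M_1 + 1·M_2 = 6(Δ_1 - Δ_0) = -96
  1·M_1 + 4·M_2 + 1·M_3 = 6(Δ_2 - Δ_1) = 54
Natural end conditions: M_0 = M_3 = 0.
Solving the tridiagonal system: M_0 = 0, M_1 = -146/5, M_2 = 104/5, M_3 = 0.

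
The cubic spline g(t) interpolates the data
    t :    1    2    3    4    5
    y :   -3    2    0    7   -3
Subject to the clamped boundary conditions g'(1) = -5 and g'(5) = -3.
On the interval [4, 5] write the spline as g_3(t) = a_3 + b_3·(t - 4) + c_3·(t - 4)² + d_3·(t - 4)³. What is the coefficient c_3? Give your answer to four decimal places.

-22.1429

Write M_i for g''(x_i). With h_i = 1, 1, 1, 1 and divided differences Δ_i = 5, -2, 7, -10, the continuity of g' gives the tridiagonal system
  1·M_0 + 4·M_1 + 1·M_2 = 6(Δ_1 - Δ_0) = -42
  1·M_1 + 4·M_2 + 1·M_3 = 6(Δ_2 - Δ_1) = 54
  1·M_2 + 4·M_3 + 1·M_4 = 6(Δ_3 - Δ_2) = -102
Clamped end conditions give two more equations: 2h_0·M_0 + h_0·M_1 = 6(Δ_0 - g'(1)) = 60 and h_3·M_3 + 2h_3·M_4 = 6(g'(5) - Δ_3) = 42.
Forward elimination and back-substitution give M_0 = 314/7, M_1 = -208/7, M_2 = 32, M_3 = -310/7, M_4 = 302/7.
On [4, 5], with g_3(t) = a_3 + b_3·(t - 4) + c_3·(t - 4)² + d_3·(t - 4)³: c_3 = M_3/2 = -155/7, d_3 = (M_4 - M_3)/(6h_3) = 102/7, b_3 = Δ_3 - h_3(2M_3 + M_4)/6 = -17/7.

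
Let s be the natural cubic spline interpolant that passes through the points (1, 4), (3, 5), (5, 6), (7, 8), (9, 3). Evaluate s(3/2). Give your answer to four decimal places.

With M_i denoting the second derivative at x_i, h_i = 2, 2, 2, 2, and Δ_i = (y_(i+1) − y_i)/h_i = 1/2, 1/2, 1, -5/2:
  2·M_0 + 8·M_1 + 2·M_2 = 6(Δ_1 - Δ_0) = 0
  2·M_1 + 8·M_2 + 2·M_3 = 6(Δ_2 - Δ_1) = 3
  2·M_2 + 8·M_3 + 2·M_4 = 6(Δ_3 - Δ_2) = -21
Natural end conditions: M_0 = M_4 = 0.
Forward elimination and back-substitution give M_0 = 0, M_1 = -33/112, M_2 = 33/28, M_3 = -327/112, M_4 = 0.
On [1, 3], s(x) = 4 + 67/112·(x - 1) + 0·(x - 1)² - 11/448·(x - 1)³.
With (x - 1) = 1/2: s(3/2) = 15397/3584.

4.2960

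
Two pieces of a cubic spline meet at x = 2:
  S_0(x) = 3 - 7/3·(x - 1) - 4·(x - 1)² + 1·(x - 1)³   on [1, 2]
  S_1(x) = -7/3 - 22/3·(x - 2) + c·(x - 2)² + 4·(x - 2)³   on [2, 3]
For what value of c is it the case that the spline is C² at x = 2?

-1

S_0''(x) = -8 + 6·(x - 1), so S_0''(2) = -2. On the right, S_1''(2) = 2c, so c = -1.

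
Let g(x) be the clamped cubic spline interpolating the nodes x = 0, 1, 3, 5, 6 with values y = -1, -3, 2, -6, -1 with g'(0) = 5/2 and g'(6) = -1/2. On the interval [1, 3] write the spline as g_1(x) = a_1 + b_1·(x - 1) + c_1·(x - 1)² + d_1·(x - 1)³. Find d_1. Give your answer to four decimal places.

With M_i denoting the second derivative at x_i, h_i = 1, 2, 2, 1, and Δ_i = (y_(i+1) − y_i)/h_i = -2, 5/2, -4, 5:
  1·M_0 + 6·M_1 + 2·M_2 = 6(Δ_1 - Δ_0) = 27
  2·M_1 + 8·M_2 + 2·M_3 = 6(Δ_2 - Δ_1) = -39
  2·M_2 + 6·M_3 + 1·M_4 = 6(Δ_3 - Δ_2) = 54
Clamped end conditions give two more equations: 2h_0·M_0 + h_0·M_1 = 6(Δ_0 - g'(0)) = -27 and h_3·M_3 + 2h_3·M_4 = 6(g'(6) - Δ_3) = -33.
Solving the tridiagonal system: M_0 = -853/44, M_1 = 259/22, M_2 = -97/8, M_3 = 379/22, M_4 = -1105/44.
On [1, 3], with g_1(x) = a_1 + b_1·(x - 1) + c_1·(x - 1)² + d_1·(x - 1)³: c_1 = M_1/2 = 259/44, d_1 = (M_2 - M_1)/(6h_1) = -701/352, b_1 = Δ_1 - h_1(2M_1 + M_2)/6 = -115/88.

-1.9915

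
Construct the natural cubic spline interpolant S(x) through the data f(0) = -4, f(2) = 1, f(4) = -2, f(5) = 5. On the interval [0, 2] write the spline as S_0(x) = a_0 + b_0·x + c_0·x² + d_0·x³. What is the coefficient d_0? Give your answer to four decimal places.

Write σ_i for S''(x_i). With h_i = 2, 2, 1 and divided differences Δ_i = 5/2, -3/2, 7, the continuity of S' gives the tridiagonal system
  2·σ_0 + 8·σ_1 + 2·σ_2 = 6(Δ_1 - Δ_0) = -24
  2·σ_1 + 6·σ_2 + 1·σ_3 = 6(Δ_2 - Δ_1) = 51
Natural end conditions: σ_0 = σ_3 = 0.
Solving: σ_0 = 0, σ_1 = -123/22, σ_2 = 114/11, σ_3 = 0.
On [0, 2], with S_0(x) = a_0 + b_0·x + c_0·x² + d_0·x³: c_0 = σ_0/2 = 0, d_0 = (σ_1 - σ_0)/(6h_0) = -41/88, b_0 = Δ_0 - h_0(2σ_0 + σ_1)/6 = 48/11.

-0.4659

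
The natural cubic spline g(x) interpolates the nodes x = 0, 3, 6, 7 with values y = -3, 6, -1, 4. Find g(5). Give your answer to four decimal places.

-0.6692

Write M_i for g''(x_i). With h_i = 3, 3, 1 and divided differences Δ_i = 3, -7/3, 5, the continuity of g' gives the tridiagonal system
  3·M_0 + 12·M_1 + 3·M_2 = 6(Δ_1 - Δ_0) = -32
  3·M_1 + 8·M_2 + 1·M_3 = 6(Δ_2 - Δ_1) = 44
Natural end conditions: M_0 = M_3 = 0.
Forward elimination and back-substitution give M_0 = 0, M_1 = -388/87, M_2 = 208/29, M_3 = 0.
On [3, 6], g(x) = 6 - 127/87·(x - 3) - 194/87·(x - 3)² + 506/783·(x - 3)³.
With (x - 3) = 2: g(5) = -524/783.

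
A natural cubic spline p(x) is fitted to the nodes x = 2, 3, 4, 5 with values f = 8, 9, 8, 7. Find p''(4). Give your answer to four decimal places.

Put M_i = p'' at the i-th knot. Here h = (1, 1, 1) and Δ = (1, -1, -1), so the interior equations h_(i-1)·M_(i-1) + 2(h_(i-1)+h_i)·M_i + h_i·M_(i+1) = 6(Δ_i − Δ_(i-1)) read
  1·M_0 + 4·M_1 + 1·M_2 = 6(Δ_1 - Δ_0) = -12
  1·M_1 + 4·M_2 + 1·M_3 = 6(Δ_2 - Δ_1) = 0
Natural end conditions: M_0 = M_3 = 0.
Solving: M_0 = 0, M_1 = -16/5, M_2 = 4/5, M_3 = 0.

0.8000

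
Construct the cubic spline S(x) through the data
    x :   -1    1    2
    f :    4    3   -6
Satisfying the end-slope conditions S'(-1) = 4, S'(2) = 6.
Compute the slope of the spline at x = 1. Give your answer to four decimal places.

With M_i denoting the second derivative at x_i, h_i = 2, 1, and Δ_i = (y_(i+1) − y_i)/h_i = -1/2, -9:
  2·M_0 + 6·M_1 + 1·M_2 = 6(Δ_1 - Δ_0) = -51
Clamped end conditions give two more equations: 2h_0·M_0 + h_0·M_1 = 6(Δ_0 - S'(-1)) = -27 and h_1·M_1 + 2h_1·M_2 = 6(S'(2) - Δ_1) = 90.
Hence M_0 = 29/12, M_1 = -55/3, M_2 = 325/6.
On [1, 2], S'(x) = b_1 + 2c_1·(x - 1) + 3d_1·(x - 1)² with b_1 = Δ_1 - h_1(2M_1 + M_2)/6 = -143/12, c_1 = M_1/2 = -55/6, d_1 = (M_2 - M_1)/(6h_1) = 145/12. So S'(1) = -143/12.

-11.9167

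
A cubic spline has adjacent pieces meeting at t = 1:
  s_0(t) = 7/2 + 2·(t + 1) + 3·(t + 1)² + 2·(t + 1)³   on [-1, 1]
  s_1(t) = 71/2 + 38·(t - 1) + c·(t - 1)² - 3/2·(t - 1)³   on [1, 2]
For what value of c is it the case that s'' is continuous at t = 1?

15

s_0''(t) = 6 + 12·(t + 1), so s_0''(1) = 30. On the right, s_1''(1) = 2c, so c = 15.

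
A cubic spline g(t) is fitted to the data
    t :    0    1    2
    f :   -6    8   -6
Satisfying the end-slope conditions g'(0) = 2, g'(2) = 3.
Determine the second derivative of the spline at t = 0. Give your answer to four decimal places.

With M_i denoting the second derivative at x_i, h_i = 1, 1, and Δ_i = (y_(i+1) − y_i)/h_i = 14, -14:
  1·M_0 + 4·M_1 + 1·M_2 = 6(Δ_1 - Δ_0) = -168
Clamped end conditions give two more equations: 2h_0·M_0 + h_0·M_1 = 6(Δ_0 - g'(0)) = 72 and h_1·M_1 + 2h_1·M_2 = 6(g'(2) - Δ_1) = 102.
Forward elimination and back-substitution give M_0 = 157/2, M_1 = -85, M_2 = 187/2.

78.5000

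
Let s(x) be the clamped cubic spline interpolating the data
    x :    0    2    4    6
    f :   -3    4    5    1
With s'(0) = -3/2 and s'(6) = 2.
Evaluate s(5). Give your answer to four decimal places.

1.8417

With σ_i denoting the second derivative at x_i, h_i = 2, 2, 2, and Δ_i = (y_(i+1) − y_i)/h_i = 7/2, 1/2, -2:
  2·σ_0 + 8·σ_1 + 2·σ_2 = 6(Δ_1 - Δ_0) = -18
  2·σ_1 + 8·σ_2 + 2·σ_3 = 6(Δ_2 - Δ_1) = -15
Clamped end conditions give two more equations: 2h_0·σ_0 + h_0·σ_1 = 6(Δ_0 - s'(0)) = 30 and h_2·σ_2 + 2h_2·σ_3 = 6(s'(6) - Δ_2) = 24.
Solving: σ_0 = 142/15, σ_1 = -59/15, σ_2 = -41/15, σ_3 = 221/30.
On [4, 6], s(x) = 5 - 79/30·(x - 4) - 41/30·(x - 4)² + 101/120·(x - 4)³.
With (x - 4) = 1: s(5) = 221/120.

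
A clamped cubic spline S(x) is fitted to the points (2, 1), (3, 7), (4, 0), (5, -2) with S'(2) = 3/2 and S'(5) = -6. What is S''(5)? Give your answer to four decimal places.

Let σ_i = S''(x_i). Step sizes h_i = 1, 1, 1; slopes of the chords Δ_i = (y_(i+1) - y_i)/h_i = 6, -7, -2.
  1·σ_0 + 4·σ_1 + 1·σ_2 = 6(Δ_1 - Δ_0) = -78
  1·σ_1 + 4·σ_2 + 1·σ_3 = 6(Δ_2 - Δ_1) = 30
Clamped end conditions give two more equations: 2h_0·σ_0 + h_0·σ_1 = 6(Δ_0 - S'(2)) = 27 and h_2·σ_2 + 2h_2·σ_3 = 6(S'(5) - Δ_2) = -24.
Hence σ_0 = 148/5, σ_1 = -161/5, σ_2 = 106/5, σ_3 = -113/5.

-22.6000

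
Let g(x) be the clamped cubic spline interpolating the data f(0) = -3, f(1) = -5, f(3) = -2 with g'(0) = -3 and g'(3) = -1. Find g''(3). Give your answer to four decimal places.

With M_i denoting the second derivative at x_i, h_i = 1, 2, and Δ_i = (y_(i+1) − y_i)/h_i = -2, 3/2:
  1·M_0 + 6·M_1 + 2·M_2 = 6(Δ_1 - Δ_0) = 21
Clamped end conditions give two more equations: 2h_0·M_0 + h_0·M_1 = 6(Δ_0 - g'(0)) = 6 and h_1·M_1 + 2h_1·M_2 = 6(g'(3) - Δ_1) = -15.
Solving: M_0 = 1/6, M_1 = 17/3, M_2 = -79/12.

-6.5833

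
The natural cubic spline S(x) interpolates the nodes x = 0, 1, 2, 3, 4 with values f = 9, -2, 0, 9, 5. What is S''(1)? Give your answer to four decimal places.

Let M_i = S''(x_i). Step sizes h_i = 1, 1, 1, 1; slopes of the chords Δ_i = (y_(i+1) - y_i)/h_i = -11, 2, 9, -4.
  1·M_0 + 4·M_1 + 1·M_2 = 6(Δ_1 - Δ_0) = 78
  1·M_1 + 4·M_2 + 1·M_3 = 6(Δ_2 - Δ_1) = 42
  1·M_2 + 4·M_3 + 1·M_4 = 6(Δ_3 - Δ_2) = -78
Natural end conditions: M_0 = M_4 = 0.
Solving the tridiagonal system: M_0 = 0, M_1 = 33/2, M_2 = 12, M_3 = -45/2, M_4 = 0.

16.5000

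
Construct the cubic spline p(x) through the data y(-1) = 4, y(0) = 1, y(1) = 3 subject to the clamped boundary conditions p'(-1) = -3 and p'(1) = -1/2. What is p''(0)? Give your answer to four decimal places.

Let M_i = p''(x_i). Step sizes h_i = 1, 1; slopes of the chords Δ_i = (y_(i+1) - y_i)/h_i = -3, 2.
  1·M_0 + 4·M_1 + 1·M_2 = 6(Δ_1 - Δ_0) = 30
Clamped end conditions give two more equations: 2h_0·M_0 + h_0·M_1 = 6(Δ_0 - p'(-1)) = 0 and h_1·M_1 + 2h_1·M_2 = 6(p'(1) - Δ_1) = -15.
Forward elimination and back-substitution give M_0 = -25/4, M_1 = 25/2, M_2 = -55/4.

12.5000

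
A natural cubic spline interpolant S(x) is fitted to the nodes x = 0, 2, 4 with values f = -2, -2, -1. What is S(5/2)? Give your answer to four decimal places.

Let M_i = S''(x_i). Step sizes h_i = 2, 2; slopes of the chords Δ_i = (y_(i+1) - y_i)/h_i = 0, 1/2.
  2·M_0 + 8·M_1 + 2·M_2 = 6(Δ_1 - Δ_0) = 3
Natural end conditions: M_0 = M_2 = 0.
Solving: M_0 = 0, M_1 = 3/8, M_2 = 0.
On [2, 4], S(x) = -2 + 1/4·(x - 2) + 3/16·(x - 2)² - 1/32·(x - 2)³.
With (x - 2) = 1/2: S(5/2) = -469/256.

-1.8320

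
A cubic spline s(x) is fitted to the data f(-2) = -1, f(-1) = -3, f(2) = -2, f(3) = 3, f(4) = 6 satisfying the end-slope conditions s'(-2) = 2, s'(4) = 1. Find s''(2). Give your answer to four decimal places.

Put σ_i = s'' at the i-th knot. Here h = (1, 3, 1, 1) and Δ = (-2, 1/3, 5, 3), so the interior equations h_(i-1)·σ_(i-1) + 2(h_(i-1)+h_i)·σ_i + h_i·σ_(i+1) = 6(Δ_i − Δ_(i-1)) read
  1·σ_0 + 8·σ_1 + 3·σ_2 = 6(Δ_1 - Δ_0) = 14
  3·σ_1 + 8·σ_2 + 1·σ_3 = 6(Δ_2 - Δ_1) = 28
  1·σ_2 + 4·σ_3 + 1·σ_4 = 6(Δ_3 - Δ_2) = -12
Clamped end conditions give two more equations: 2h_0·σ_0 + h_0·σ_1 = 6(Δ_0 - s'(-2)) = -24 and h_3·σ_3 + 2h_3·σ_4 = 6(s'(4) - Δ_3) = -12.
Solving the tridiagonal system: σ_0 = -749/57, σ_1 = 130/57, σ_2 = 169/57, σ_3 = -146/57, σ_4 = -269/57.

2.9649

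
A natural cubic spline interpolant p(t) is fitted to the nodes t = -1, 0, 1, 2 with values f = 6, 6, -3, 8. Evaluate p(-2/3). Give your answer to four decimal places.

Put m_i = p'' at the i-th knot. Here h = (1, 1, 1) and Δ = (0, -9, 11), so the interior equations h_(i-1)·m_(i-1) + 2(h_(i-1)+h_i)·m_i + h_i·m_(i+1) = 6(Δ_i − Δ_(i-1)) read
  1·m_0 + 4·m_1 + 1·m_2 = 6(Δ_1 - Δ_0) = -54
  1·m_1 + 4·m_2 + 1·m_3 = 6(Δ_2 - Δ_1) = 120
Natural end conditions: m_0 = m_3 = 0.
Solving the tridiagonal system: m_0 = 0, m_1 = -112/5, m_2 = 178/5, m_3 = 0.
On [-1, 0], p(t) = 6 + 56/15·(t + 1) + 0·(t + 1)² - 56/15·(t + 1)³.
With (t + 1) = 1/3: p(-2/3) = 2878/405.

7.1062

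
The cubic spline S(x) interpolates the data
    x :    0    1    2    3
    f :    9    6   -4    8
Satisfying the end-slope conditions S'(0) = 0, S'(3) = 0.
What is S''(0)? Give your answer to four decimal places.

3.6000

With m_i denoting the second derivative at x_i, h_i = 1, 1, 1, and Δ_i = (y_(i+1) − y_i)/h_i = -3, -10, 12:
  1·m_0 + 4·m_1 + 1·m_2 = 6(Δ_1 - Δ_0) = -42
  1·m_1 + 4·m_2 + 1·m_3 = 6(Δ_2 - Δ_1) = 132
Clamped end conditions give two more equations: 2h_0·m_0 + h_0·m_1 = 6(Δ_0 - S'(0)) = -18 and h_2·m_2 + 2h_2·m_3 = 6(S'(3) - Δ_2) = -72.
Forward elimination and back-substitution give m_0 = 18/5, m_1 = -126/5, m_2 = 276/5, m_3 = -318/5.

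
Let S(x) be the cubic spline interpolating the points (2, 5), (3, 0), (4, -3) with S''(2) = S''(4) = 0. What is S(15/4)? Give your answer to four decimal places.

Put σ_i = S'' at the i-th knot. Here h = (1, 1) and Δ = (-5, -3), so the interior equations h_(i-1)·σ_(i-1) + 2(h_(i-1)+h_i)·σ_i + h_i·σ_(i+1) = 6(Δ_i − Δ_(i-1)) read
  1·σ_0 + 4·σ_1 + 1·σ_2 = 6(Δ_1 - Δ_0) = 12
Natural end conditions: σ_0 = σ_2 = 0.
Hence σ_0 = 0, σ_1 = 3, σ_2 = 0.
On [3, 4], S(x) = 0 - 4·(x - 3) + 3/2·(x - 3)² - 1/2·(x - 3)³.
With (x - 3) = 3/4: S(15/4) = -303/128.

-2.3672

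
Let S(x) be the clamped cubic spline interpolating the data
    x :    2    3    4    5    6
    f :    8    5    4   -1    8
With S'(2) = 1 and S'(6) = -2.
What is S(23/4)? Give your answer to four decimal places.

7.1002

Write M_i for S''(x_i). With h_i = 1, 1, 1, 1 and divided differences Δ_i = -3, -1, -5, 9, the continuity of S' gives the tridiagonal system
  1·M_0 + 4·M_1 + 1·M_2 = 6(Δ_1 - Δ_0) = 12
  1·M_1 + 4·M_2 + 1·M_3 = 6(Δ_2 - Δ_1) = -24
  1·M_2 + 4·M_3 + 1·M_4 = 6(Δ_3 - Δ_2) = 84
Clamped end conditions give two more equations: 2h_0·M_0 + h_0·M_1 = 6(Δ_0 - S'(2)) = -24 and h_3·M_3 + 2h_3·M_4 = 6(S'(6) - Δ_3) = -66.
Solving: M_0 = -507/28, M_1 = 171/14, M_2 = -75/4, M_3 = 543/14, M_4 = -1467/28.
On [5, 6], S(x) = -1 + 269/56·(x - 5) + 543/28·(x - 5)² - 851/56·(x - 5)³.
With (x - 5) = 3/4: S(23/4) = 25447/3584.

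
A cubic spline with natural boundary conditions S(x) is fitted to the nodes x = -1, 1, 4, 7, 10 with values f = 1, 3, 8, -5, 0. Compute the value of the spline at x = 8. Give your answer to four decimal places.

-5.6200

With σ_i denoting the second derivative at x_i, h_i = 2, 3, 3, 3, and Δ_i = (y_(i+1) − y_i)/h_i = 1, 5/3, -13/3, 5/3:
  2·σ_0 + 10·σ_1 + 3·σ_2 = 6(Δ_1 - Δ_0) = 4
  3·σ_1 + 12·σ_2 + 3·σ_3 = 6(Δ_2 - Δ_1) = -36
  3·σ_2 + 12·σ_3 + 3·σ_4 = 6(Δ_3 - Δ_2) = 36
Natural end conditions: σ_0 = σ_4 = 0.
Forward elimination and back-substitution give σ_0 = 0, σ_1 = 40/23, σ_2 = -308/69, σ_3 = 284/69, σ_4 = 0.
On [7, 10], S(x) = -5 - 169/69·(x - 7) + 142/69·(x - 7)² - 142/621·(x - 7)³.
With (x - 7) = 1: S(8) = -3490/621.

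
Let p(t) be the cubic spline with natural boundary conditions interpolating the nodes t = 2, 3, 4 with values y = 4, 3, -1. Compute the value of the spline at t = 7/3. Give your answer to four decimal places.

3.8889

With m_i denoting the second derivative at x_i, h_i = 1, 1, and Δ_i = (y_(i+1) − y_i)/h_i = -1, -4:
  1·m_0 + 4·m_1 + 1·m_2 = 6(Δ_1 - Δ_0) = -18
Natural end conditions: m_0 = m_2 = 0.
Forward elimination and back-substitution give m_0 = 0, m_1 = -9/2, m_2 = 0.
On [2, 3], p(t) = 4 - 1/4·(t - 2) + 0·(t - 2)² - 3/4·(t - 2)³.
With (t - 2) = 1/3: p(7/3) = 35/9.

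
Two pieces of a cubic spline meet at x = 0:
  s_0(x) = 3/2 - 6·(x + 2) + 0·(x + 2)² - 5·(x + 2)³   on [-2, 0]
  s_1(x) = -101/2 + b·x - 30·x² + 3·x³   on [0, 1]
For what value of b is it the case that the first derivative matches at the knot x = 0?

s_0'(x) = -6 + 0·(x + 2) - 15·(x + 2)², so s_0'(0) = -66. On the right, s_1'(0) = b, so b = -66.

-66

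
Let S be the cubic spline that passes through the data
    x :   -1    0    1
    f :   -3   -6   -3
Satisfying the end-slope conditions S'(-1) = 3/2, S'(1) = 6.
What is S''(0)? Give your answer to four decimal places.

13.5000

Write m_i for S''(x_i). With h_i = 1, 1 and divided differences Δ_i = -3, 3, the continuity of S' gives the tridiagonal system
  1·m_0 + 4·m_1 + 1·m_2 = 6(Δ_1 - Δ_0) = 36
Clamped end conditions give two more equations: 2h_0·m_0 + h_0·m_1 = 6(Δ_0 - S'(-1)) = -27 and h_1·m_1 + 2h_1·m_2 = 6(S'(1) - Δ_1) = 18.
Hence m_0 = -81/4, m_1 = 27/2, m_2 = 9/4.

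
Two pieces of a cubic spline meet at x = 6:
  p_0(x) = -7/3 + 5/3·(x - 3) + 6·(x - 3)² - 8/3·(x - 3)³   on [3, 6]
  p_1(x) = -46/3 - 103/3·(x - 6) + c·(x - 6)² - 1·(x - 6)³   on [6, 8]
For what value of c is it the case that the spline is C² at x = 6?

p_0''(x) = 12 - 16·(x - 3), so p_0''(6) = -36. On the right, p_1''(6) = 2c, so c = -18.

-18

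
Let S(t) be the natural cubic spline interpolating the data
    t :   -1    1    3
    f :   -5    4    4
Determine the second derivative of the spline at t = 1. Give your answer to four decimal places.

Let M_i = S''(x_i). Step sizes h_i = 2, 2; slopes of the chords Δ_i = (y_(i+1) - y_i)/h_i = 9/2, 0.
  2·M_0 + 8·M_1 + 2·M_2 = 6(Δ_1 - Δ_0) = -27
Natural end conditions: M_0 = M_2 = 0.
Solving the tridiagonal system: M_0 = 0, M_1 = -27/8, M_2 = 0.

-3.3750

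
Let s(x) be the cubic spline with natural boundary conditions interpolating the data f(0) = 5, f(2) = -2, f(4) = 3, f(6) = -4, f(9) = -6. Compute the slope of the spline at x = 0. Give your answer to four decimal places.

With σ_i denoting the second derivative at x_i, h_i = 2, 2, 2, 3, and Δ_i = (y_(i+1) − y_i)/h_i = -7/2, 5/2, -7/2, -2/3:
  2·σ_0 + 8·σ_1 + 2·σ_2 = 6(Δ_1 - Δ_0) = 36
  2·σ_1 + 8·σ_2 + 2·σ_3 = 6(Δ_2 - Δ_1) = -36
  2·σ_2 + 10·σ_3 + 3·σ_4 = 6(Δ_3 - Δ_2) = 17
Natural end conditions: σ_0 = σ_4 = 0.
Forward elimination and back-substitution give σ_0 = 0, σ_1 = 881/142, σ_2 = -484/71, σ_3 = 435/142, σ_4 = 0.
On [0, 2], s'(x) = b_0 + 2c_0·x + 3d_0·x² with b_0 = Δ_0 - h_0(2σ_0 + σ_1)/6 = -1186/213, c_0 = σ_0/2 = 0, d_0 = (σ_1 - σ_0)/(6h_0) = 881/1704. So s'(0) = -1186/213.

-5.5681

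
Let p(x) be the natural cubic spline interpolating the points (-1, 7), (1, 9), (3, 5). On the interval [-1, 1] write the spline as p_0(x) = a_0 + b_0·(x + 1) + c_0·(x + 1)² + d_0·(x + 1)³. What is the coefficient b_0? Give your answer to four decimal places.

1.7500

With M_i denoting the second derivative at x_i, h_i = 2, 2, and Δ_i = (y_(i+1) − y_i)/h_i = 1, -2:
  2·M_0 + 8·M_1 + 2·M_2 = 6(Δ_1 - Δ_0) = -18
Natural end conditions: M_0 = M_2 = 0.
Hence M_0 = 0, M_1 = -9/4, M_2 = 0.
On [-1, 1], with p_0(x) = a_0 + b_0·(x + 1) + c_0·(x + 1)² + d_0·(x + 1)³: c_0 = M_0/2 = 0, d_0 = (M_1 - M_0)/(6h_0) = -3/16, b_0 = Δ_0 - h_0(2M_0 + M_1)/6 = 7/4.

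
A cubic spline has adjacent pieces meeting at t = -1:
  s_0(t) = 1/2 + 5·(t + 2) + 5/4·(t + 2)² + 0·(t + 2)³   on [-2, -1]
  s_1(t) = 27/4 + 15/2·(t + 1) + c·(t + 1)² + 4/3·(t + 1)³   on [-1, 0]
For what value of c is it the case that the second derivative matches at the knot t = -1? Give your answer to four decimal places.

s_0''(t) = 5/2 + 0·(t + 2), so s_0''(-1) = 5/2. On the right, s_1''(-1) = 2c, so c = 5/4.

1.2500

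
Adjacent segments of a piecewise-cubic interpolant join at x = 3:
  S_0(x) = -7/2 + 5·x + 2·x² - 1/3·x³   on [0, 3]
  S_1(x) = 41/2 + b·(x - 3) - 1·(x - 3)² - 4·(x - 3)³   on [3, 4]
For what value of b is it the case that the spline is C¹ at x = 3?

8

S_0'(x) = 5 + 4·x - 1·x², so S_0'(3) = 8. On the right, S_1'(3) = b, so b = 8.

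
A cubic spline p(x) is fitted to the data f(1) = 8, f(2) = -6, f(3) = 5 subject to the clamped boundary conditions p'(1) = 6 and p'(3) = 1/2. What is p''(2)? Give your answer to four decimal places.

80.5000

Put σ_i = p'' at the i-th knot. Here h = (1, 1) and Δ = (-14, 11), so the interior equations h_(i-1)·σ_(i-1) + 2(h_(i-1)+h_i)·σ_i + h_i·σ_(i+1) = 6(Δ_i − Δ_(i-1)) read
  1·σ_0 + 4·σ_1 + 1·σ_2 = 6(Δ_1 - Δ_0) = 150
Clamped end conditions give two more equations: 2h_0·σ_0 + h_0·σ_1 = 6(Δ_0 - p'(1)) = -120 and h_1·σ_1 + 2h_1·σ_2 = 6(p'(3) - Δ_1) = -63.
Solving the tridiagonal system: σ_0 = -401/4, σ_1 = 161/2, σ_2 = -287/4.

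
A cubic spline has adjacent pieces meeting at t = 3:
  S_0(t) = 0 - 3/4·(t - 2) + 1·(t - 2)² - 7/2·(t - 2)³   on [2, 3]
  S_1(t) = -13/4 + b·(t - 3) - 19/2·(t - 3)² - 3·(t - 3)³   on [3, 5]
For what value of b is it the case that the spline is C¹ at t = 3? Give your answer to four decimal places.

S_0'(t) = -3/4 + 2·(t - 2) - 21/2·(t - 2)², so S_0'(3) = -37/4. On the right, S_1'(3) = b, so b = -37/4.

-9.2500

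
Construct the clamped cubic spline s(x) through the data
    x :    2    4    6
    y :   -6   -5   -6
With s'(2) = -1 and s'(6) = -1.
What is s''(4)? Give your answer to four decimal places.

-1.5000

Put m_i = s'' at the i-th knot. Here h = (2, 2) and Δ = (1/2, -1/2), so the interior equations h_(i-1)·m_(i-1) + 2(h_(i-1)+h_i)·m_i + h_i·m_(i+1) = 6(Δ_i − Δ_(i-1)) read
  2·m_0 + 8·m_1 + 2·m_2 = 6(Δ_1 - Δ_0) = -6
Clamped end conditions give two more equations: 2h_0·m_0 + h_0·m_1 = 6(Δ_0 - s'(2)) = 9 and h_1·m_1 + 2h_1·m_2 = 6(s'(6) - Δ_1) = -3.
Forward elimination and back-substitution give m_0 = 3, m_1 = -3/2, m_2 = 0.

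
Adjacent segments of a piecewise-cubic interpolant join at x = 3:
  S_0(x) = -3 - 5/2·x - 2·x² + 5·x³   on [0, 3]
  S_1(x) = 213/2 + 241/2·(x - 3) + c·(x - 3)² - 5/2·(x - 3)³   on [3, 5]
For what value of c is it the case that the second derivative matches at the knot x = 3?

43

S_0''(x) = -4 + 30·x, so S_0''(3) = 86. On the right, S_1''(3) = 2c, so c = 43.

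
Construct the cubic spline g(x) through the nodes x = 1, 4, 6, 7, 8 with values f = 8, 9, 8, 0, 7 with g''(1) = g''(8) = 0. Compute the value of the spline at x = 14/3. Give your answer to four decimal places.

Write M_i for g''(x_i). With h_i = 3, 2, 1, 1 and divided differences Δ_i = 1/3, -1/2, -8, 7, the continuity of g' gives the tridiagonal system
  3·M_0 + 10·M_1 + 2·M_2 = 6(Δ_1 - Δ_0) = -5
  2·M_1 + 6·M_2 + 1·M_3 = 6(Δ_2 - Δ_1) = -45
  1·M_2 + 4·M_3 + 1·M_4 = 6(Δ_3 - Δ_2) = 90
Natural end conditions: M_0 = M_4 = 0.
Forward elimination and back-substitution give M_0 = 0, M_1 = 425/214, M_2 = -1330/107, M_3 = 2740/107, M_4 = 0.
On [4, 6], g(x) = 9 + 1489/642·(x - 4) + 425/428·(x - 4)² - 3085/2568·(x - 4)³.
With (x - 4) = 2/3: g(14/3) = 92144/8667.

10.6316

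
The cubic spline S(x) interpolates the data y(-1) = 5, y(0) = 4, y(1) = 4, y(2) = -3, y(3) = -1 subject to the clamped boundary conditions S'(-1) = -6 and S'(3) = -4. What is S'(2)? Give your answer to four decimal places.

-1.3929

Put m_i = S'' at the i-th knot. Here h = (1, 1, 1, 1) and Δ = (-1, 0, -7, 2), so the interior equations h_(i-1)·m_(i-1) + 2(h_(i-1)+h_i)·m_i + h_i·m_(i+1) = 6(Δ_i − Δ_(i-1)) read
  1·m_0 + 4·m_1 + 1·m_2 = 6(Δ_1 - Δ_0) = 6
  1·m_1 + 4·m_2 + 1·m_3 = 6(Δ_2 - Δ_1) = -42
  1·m_2 + 4·m_3 + 1·m_4 = 6(Δ_3 - Δ_2) = 54
Clamped end conditions give two more equations: 2h_0·m_0 + h_0·m_1 = 6(Δ_0 - S'(-1)) = 30 and h_3·m_3 + 2h_3·m_4 = 6(S'(3) - Δ_3) = -36.
Forward elimination and back-substitution give m_0 = 193/14, m_1 = 17/7, m_2 = -35/2, m_3 = 179/7, m_4 = -431/14.
On [2, 3], S'(x) = b_3 + 2c_3·(x - 2) + 3d_3·(x - 2)² with b_3 = Δ_3 - h_3(2m_3 + m_4)/6 = -39/28, c_3 = m_3/2 = 179/14, d_3 = (m_4 - m_3)/(6h_3) = -263/28. So S'(2) = -39/28.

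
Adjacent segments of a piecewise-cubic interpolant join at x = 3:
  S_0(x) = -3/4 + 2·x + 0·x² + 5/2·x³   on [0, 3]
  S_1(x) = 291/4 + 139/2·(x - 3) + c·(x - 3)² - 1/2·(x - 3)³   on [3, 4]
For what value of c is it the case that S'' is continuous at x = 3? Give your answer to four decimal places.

S_0''(x) = 0 + 15·x, so S_0''(3) = 45. On the right, S_1''(3) = 2c, so c = 45/2.

22.5000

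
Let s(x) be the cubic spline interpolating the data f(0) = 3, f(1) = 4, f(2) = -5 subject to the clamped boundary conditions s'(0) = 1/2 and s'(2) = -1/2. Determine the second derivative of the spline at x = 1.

With σ_i denoting the second derivative at x_i, h_i = 1, 1, and Δ_i = (y_(i+1) − y_i)/h_i = 1, -9:
  1·σ_0 + 4·σ_1 + 1·σ_2 = 6(Δ_1 - Δ_0) = -60
Clamped end conditions give two more equations: 2h_0·σ_0 + h_0·σ_1 = 6(Δ_0 - s'(0)) = 3 and h_1·σ_1 + 2h_1·σ_2 = 6(s'(2) - Δ_1) = 51.
Solving the tridiagonal system: σ_0 = 16, σ_1 = -29, σ_2 = 40.

-29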